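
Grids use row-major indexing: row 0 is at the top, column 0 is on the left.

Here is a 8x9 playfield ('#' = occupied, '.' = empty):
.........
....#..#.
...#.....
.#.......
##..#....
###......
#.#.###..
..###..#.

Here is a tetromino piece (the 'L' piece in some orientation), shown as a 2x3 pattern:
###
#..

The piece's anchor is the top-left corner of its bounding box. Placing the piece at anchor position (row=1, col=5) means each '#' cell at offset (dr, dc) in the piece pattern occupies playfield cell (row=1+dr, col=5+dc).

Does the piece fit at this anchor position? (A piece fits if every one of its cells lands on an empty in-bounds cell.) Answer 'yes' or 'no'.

Answer: no

Derivation:
Check each piece cell at anchor (1, 5):
  offset (0,0) -> (1,5): empty -> OK
  offset (0,1) -> (1,6): empty -> OK
  offset (0,2) -> (1,7): occupied ('#') -> FAIL
  offset (1,0) -> (2,5): empty -> OK
All cells valid: no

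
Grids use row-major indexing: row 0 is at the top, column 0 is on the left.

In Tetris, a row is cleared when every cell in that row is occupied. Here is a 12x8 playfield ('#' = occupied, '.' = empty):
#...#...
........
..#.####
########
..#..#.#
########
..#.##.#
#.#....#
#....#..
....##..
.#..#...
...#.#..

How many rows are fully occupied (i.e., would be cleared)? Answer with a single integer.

Check each row:
  row 0: 6 empty cells -> not full
  row 1: 8 empty cells -> not full
  row 2: 3 empty cells -> not full
  row 3: 0 empty cells -> FULL (clear)
  row 4: 5 empty cells -> not full
  row 5: 0 empty cells -> FULL (clear)
  row 6: 4 empty cells -> not full
  row 7: 5 empty cells -> not full
  row 8: 6 empty cells -> not full
  row 9: 6 empty cells -> not full
  row 10: 6 empty cells -> not full
  row 11: 6 empty cells -> not full
Total rows cleared: 2

Answer: 2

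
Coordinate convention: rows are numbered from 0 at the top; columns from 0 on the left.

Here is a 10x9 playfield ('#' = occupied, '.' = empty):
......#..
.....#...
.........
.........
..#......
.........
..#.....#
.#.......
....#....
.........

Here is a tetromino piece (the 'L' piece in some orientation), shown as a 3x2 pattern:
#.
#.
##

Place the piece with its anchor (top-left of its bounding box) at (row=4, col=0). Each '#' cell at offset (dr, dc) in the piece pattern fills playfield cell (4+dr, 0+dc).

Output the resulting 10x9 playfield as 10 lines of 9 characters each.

Fill (4+0,0+0) = (4,0)
Fill (4+1,0+0) = (5,0)
Fill (4+2,0+0) = (6,0)
Fill (4+2,0+1) = (6,1)

Answer: ......#..
.....#...
.........
.........
#.#......
#........
###.....#
.#.......
....#....
.........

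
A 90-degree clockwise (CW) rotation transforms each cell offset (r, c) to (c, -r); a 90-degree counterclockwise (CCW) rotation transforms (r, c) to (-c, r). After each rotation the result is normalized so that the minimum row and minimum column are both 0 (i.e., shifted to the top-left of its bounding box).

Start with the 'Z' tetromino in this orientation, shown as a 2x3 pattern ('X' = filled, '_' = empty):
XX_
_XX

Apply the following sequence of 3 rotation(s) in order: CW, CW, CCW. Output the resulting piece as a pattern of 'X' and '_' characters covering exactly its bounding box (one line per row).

Answer: _X
XX
X_

Derivation:
Start:
XX_
_XX
After rotation 1 (CW):
_X
XX
X_
After rotation 2 (CW):
XX_
_XX
After rotation 3 (CCW):
_X
XX
X_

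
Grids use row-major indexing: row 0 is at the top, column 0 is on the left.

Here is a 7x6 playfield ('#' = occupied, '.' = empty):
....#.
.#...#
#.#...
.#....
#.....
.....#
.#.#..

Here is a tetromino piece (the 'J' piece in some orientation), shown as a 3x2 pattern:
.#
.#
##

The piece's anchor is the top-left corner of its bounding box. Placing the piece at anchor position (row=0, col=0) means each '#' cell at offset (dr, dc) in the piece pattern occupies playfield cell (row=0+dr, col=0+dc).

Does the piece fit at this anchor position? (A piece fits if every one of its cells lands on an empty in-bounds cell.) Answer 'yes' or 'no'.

Answer: no

Derivation:
Check each piece cell at anchor (0, 0):
  offset (0,1) -> (0,1): empty -> OK
  offset (1,1) -> (1,1): occupied ('#') -> FAIL
  offset (2,0) -> (2,0): occupied ('#') -> FAIL
  offset (2,1) -> (2,1): empty -> OK
All cells valid: no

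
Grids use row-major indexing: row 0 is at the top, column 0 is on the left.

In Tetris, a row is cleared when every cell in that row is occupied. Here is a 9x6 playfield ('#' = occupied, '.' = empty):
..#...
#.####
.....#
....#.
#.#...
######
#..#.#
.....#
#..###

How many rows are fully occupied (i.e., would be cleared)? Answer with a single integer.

Answer: 1

Derivation:
Check each row:
  row 0: 5 empty cells -> not full
  row 1: 1 empty cell -> not full
  row 2: 5 empty cells -> not full
  row 3: 5 empty cells -> not full
  row 4: 4 empty cells -> not full
  row 5: 0 empty cells -> FULL (clear)
  row 6: 3 empty cells -> not full
  row 7: 5 empty cells -> not full
  row 8: 2 empty cells -> not full
Total rows cleared: 1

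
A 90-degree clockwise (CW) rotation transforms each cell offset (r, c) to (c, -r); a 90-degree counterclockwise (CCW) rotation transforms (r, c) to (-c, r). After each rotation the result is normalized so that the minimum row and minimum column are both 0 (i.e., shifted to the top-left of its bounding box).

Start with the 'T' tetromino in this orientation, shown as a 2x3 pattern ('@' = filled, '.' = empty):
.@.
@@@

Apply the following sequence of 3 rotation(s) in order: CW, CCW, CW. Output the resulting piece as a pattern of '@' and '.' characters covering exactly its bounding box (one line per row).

Start:
.@.
@@@
After rotation 1 (CW):
@.
@@
@.
After rotation 2 (CCW):
.@.
@@@
After rotation 3 (CW):
@.
@@
@.

Answer: @.
@@
@.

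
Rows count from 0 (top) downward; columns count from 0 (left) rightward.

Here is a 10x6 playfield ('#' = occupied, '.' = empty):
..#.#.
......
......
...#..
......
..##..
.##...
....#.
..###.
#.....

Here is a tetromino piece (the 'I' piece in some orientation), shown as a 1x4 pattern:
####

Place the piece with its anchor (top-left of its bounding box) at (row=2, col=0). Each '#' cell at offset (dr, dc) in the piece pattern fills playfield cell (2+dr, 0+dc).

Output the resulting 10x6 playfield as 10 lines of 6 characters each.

Answer: ..#.#.
......
####..
...#..
......
..##..
.##...
....#.
..###.
#.....

Derivation:
Fill (2+0,0+0) = (2,0)
Fill (2+0,0+1) = (2,1)
Fill (2+0,0+2) = (2,2)
Fill (2+0,0+3) = (2,3)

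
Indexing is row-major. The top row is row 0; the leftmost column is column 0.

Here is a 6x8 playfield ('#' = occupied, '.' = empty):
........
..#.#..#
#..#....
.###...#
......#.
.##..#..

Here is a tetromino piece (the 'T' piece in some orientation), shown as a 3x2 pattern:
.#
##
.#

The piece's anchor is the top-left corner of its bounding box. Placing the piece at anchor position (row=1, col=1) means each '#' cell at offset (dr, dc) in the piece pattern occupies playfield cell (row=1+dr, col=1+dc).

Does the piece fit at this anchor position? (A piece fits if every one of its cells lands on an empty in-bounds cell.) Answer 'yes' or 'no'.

Check each piece cell at anchor (1, 1):
  offset (0,1) -> (1,2): occupied ('#') -> FAIL
  offset (1,0) -> (2,1): empty -> OK
  offset (1,1) -> (2,2): empty -> OK
  offset (2,1) -> (3,2): occupied ('#') -> FAIL
All cells valid: no

Answer: no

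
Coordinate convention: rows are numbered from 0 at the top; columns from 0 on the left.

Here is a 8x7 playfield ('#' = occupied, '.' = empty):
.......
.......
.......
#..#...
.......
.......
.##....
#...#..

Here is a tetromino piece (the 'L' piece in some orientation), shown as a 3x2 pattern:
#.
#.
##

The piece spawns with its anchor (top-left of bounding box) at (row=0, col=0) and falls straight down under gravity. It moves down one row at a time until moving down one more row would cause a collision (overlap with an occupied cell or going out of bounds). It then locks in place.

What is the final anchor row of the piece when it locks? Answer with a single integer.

Answer: 0

Derivation:
Spawn at (row=0, col=0). Try each row:
  row 0: fits
  row 1: blocked -> lock at row 0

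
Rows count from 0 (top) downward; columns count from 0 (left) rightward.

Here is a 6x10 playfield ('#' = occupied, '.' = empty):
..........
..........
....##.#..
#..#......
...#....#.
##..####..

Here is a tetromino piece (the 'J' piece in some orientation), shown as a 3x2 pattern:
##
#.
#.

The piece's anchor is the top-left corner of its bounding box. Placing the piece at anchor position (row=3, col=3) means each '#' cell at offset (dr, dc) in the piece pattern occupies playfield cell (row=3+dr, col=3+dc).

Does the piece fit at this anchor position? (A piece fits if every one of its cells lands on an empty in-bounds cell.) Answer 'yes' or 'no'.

Answer: no

Derivation:
Check each piece cell at anchor (3, 3):
  offset (0,0) -> (3,3): occupied ('#') -> FAIL
  offset (0,1) -> (3,4): empty -> OK
  offset (1,0) -> (4,3): occupied ('#') -> FAIL
  offset (2,0) -> (5,3): empty -> OK
All cells valid: no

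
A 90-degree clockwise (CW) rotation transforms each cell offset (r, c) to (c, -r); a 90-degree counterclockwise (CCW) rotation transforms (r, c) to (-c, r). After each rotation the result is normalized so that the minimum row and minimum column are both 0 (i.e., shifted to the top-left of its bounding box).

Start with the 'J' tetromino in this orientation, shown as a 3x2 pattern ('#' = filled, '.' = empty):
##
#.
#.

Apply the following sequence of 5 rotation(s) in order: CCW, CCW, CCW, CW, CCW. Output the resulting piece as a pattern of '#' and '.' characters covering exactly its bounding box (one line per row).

Start:
##
#.
#.
After rotation 1 (CCW):
#..
###
After rotation 2 (CCW):
.#
.#
##
After rotation 3 (CCW):
###
..#
After rotation 4 (CW):
.#
.#
##
After rotation 5 (CCW):
###
..#

Answer: ###
..#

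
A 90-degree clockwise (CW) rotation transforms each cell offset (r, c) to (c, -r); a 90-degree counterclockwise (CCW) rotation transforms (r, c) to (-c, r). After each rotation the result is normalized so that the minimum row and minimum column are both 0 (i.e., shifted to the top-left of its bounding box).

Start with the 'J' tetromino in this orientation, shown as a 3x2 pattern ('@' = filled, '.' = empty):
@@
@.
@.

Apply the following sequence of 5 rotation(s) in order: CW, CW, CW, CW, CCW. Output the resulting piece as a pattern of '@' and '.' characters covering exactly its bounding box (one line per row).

Answer: @..
@@@

Derivation:
Start:
@@
@.
@.
After rotation 1 (CW):
@@@
..@
After rotation 2 (CW):
.@
.@
@@
After rotation 3 (CW):
@..
@@@
After rotation 4 (CW):
@@
@.
@.
After rotation 5 (CCW):
@..
@@@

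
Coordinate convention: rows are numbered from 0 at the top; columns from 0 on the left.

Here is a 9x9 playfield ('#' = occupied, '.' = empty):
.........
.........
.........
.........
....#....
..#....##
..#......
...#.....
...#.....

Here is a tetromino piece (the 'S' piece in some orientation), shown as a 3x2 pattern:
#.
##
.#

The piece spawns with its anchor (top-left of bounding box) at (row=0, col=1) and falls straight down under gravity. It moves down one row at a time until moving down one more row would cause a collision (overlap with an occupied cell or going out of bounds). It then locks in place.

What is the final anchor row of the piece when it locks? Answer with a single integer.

Answer: 2

Derivation:
Spawn at (row=0, col=1). Try each row:
  row 0: fits
  row 1: fits
  row 2: fits
  row 3: blocked -> lock at row 2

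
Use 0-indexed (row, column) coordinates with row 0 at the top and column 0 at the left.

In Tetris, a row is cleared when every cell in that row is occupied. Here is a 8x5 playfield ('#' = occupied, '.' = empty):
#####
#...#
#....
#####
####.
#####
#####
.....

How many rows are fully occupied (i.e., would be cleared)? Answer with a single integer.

Answer: 4

Derivation:
Check each row:
  row 0: 0 empty cells -> FULL (clear)
  row 1: 3 empty cells -> not full
  row 2: 4 empty cells -> not full
  row 3: 0 empty cells -> FULL (clear)
  row 4: 1 empty cell -> not full
  row 5: 0 empty cells -> FULL (clear)
  row 6: 0 empty cells -> FULL (clear)
  row 7: 5 empty cells -> not full
Total rows cleared: 4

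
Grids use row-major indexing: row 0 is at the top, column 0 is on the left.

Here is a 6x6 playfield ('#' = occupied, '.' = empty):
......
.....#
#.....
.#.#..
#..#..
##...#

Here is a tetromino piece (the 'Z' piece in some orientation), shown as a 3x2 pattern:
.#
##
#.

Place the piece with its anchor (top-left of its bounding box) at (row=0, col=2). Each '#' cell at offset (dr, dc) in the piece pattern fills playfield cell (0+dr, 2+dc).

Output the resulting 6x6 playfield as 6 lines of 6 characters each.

Answer: ...#..
..##.#
#.#...
.#.#..
#..#..
##...#

Derivation:
Fill (0+0,2+1) = (0,3)
Fill (0+1,2+0) = (1,2)
Fill (0+1,2+1) = (1,3)
Fill (0+2,2+0) = (2,2)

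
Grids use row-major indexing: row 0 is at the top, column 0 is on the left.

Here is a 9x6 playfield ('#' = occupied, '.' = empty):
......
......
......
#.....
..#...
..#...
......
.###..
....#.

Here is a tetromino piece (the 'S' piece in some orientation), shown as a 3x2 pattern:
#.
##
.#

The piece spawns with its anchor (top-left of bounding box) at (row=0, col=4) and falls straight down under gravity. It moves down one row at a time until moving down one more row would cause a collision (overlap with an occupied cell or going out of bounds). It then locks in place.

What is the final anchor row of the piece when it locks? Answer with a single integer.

Spawn at (row=0, col=4). Try each row:
  row 0: fits
  row 1: fits
  row 2: fits
  row 3: fits
  row 4: fits
  row 5: fits
  row 6: fits
  row 7: blocked -> lock at row 6

Answer: 6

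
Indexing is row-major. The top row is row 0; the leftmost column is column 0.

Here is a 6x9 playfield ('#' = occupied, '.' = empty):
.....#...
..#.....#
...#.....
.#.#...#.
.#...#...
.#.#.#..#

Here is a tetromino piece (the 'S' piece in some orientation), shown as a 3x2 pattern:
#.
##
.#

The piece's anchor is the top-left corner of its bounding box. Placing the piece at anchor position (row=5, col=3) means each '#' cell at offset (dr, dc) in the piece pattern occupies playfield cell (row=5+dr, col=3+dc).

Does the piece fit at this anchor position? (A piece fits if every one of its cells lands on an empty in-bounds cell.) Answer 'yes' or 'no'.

Answer: no

Derivation:
Check each piece cell at anchor (5, 3):
  offset (0,0) -> (5,3): occupied ('#') -> FAIL
  offset (1,0) -> (6,3): out of bounds -> FAIL
  offset (1,1) -> (6,4): out of bounds -> FAIL
  offset (2,1) -> (7,4): out of bounds -> FAIL
All cells valid: no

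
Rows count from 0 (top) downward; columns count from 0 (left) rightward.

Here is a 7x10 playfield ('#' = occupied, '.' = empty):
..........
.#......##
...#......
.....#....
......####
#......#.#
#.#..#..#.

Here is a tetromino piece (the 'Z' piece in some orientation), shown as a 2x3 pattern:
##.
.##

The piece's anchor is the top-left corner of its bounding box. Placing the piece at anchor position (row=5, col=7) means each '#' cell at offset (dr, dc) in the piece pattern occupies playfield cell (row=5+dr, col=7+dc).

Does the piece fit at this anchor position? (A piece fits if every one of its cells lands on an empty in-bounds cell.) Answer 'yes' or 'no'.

Answer: no

Derivation:
Check each piece cell at anchor (5, 7):
  offset (0,0) -> (5,7): occupied ('#') -> FAIL
  offset (0,1) -> (5,8): empty -> OK
  offset (1,1) -> (6,8): occupied ('#') -> FAIL
  offset (1,2) -> (6,9): empty -> OK
All cells valid: no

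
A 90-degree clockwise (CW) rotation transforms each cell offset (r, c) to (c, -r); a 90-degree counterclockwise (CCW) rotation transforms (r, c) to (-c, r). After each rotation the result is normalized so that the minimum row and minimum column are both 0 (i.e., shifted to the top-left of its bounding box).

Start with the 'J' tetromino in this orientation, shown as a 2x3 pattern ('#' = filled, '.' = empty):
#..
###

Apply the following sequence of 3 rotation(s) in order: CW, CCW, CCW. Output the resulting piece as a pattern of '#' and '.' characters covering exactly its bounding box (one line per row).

Start:
#..
###
After rotation 1 (CW):
##
#.
#.
After rotation 2 (CCW):
#..
###
After rotation 3 (CCW):
.#
.#
##

Answer: .#
.#
##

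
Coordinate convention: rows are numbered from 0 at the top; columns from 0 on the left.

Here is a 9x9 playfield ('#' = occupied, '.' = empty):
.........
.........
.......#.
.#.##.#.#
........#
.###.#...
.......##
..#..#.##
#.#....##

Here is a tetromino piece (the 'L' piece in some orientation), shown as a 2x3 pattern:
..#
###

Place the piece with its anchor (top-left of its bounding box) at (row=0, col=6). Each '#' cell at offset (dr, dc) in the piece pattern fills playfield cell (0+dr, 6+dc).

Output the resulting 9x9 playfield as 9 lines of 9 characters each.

Answer: ........#
......###
.......#.
.#.##.#.#
........#
.###.#...
.......##
..#..#.##
#.#....##

Derivation:
Fill (0+0,6+2) = (0,8)
Fill (0+1,6+0) = (1,6)
Fill (0+1,6+1) = (1,7)
Fill (0+1,6+2) = (1,8)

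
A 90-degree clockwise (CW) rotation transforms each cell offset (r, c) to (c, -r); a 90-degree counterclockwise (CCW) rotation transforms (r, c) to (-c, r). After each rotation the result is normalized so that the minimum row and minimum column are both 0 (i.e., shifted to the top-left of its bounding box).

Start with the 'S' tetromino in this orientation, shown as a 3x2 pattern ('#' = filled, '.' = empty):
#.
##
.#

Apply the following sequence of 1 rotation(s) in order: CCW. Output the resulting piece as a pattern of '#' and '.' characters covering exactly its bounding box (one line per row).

Start:
#.
##
.#
After rotation 1 (CCW):
.##
##.

Answer: .##
##.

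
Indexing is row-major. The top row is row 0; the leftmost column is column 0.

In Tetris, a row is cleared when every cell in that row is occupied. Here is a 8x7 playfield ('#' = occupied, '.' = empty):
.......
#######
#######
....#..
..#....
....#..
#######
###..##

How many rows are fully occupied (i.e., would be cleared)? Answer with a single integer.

Check each row:
  row 0: 7 empty cells -> not full
  row 1: 0 empty cells -> FULL (clear)
  row 2: 0 empty cells -> FULL (clear)
  row 3: 6 empty cells -> not full
  row 4: 6 empty cells -> not full
  row 5: 6 empty cells -> not full
  row 6: 0 empty cells -> FULL (clear)
  row 7: 2 empty cells -> not full
Total rows cleared: 3

Answer: 3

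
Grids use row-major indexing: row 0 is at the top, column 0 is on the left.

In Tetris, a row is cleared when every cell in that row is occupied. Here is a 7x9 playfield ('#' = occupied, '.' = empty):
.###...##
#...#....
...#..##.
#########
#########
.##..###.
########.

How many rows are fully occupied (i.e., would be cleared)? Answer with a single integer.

Check each row:
  row 0: 4 empty cells -> not full
  row 1: 7 empty cells -> not full
  row 2: 6 empty cells -> not full
  row 3: 0 empty cells -> FULL (clear)
  row 4: 0 empty cells -> FULL (clear)
  row 5: 4 empty cells -> not full
  row 6: 1 empty cell -> not full
Total rows cleared: 2

Answer: 2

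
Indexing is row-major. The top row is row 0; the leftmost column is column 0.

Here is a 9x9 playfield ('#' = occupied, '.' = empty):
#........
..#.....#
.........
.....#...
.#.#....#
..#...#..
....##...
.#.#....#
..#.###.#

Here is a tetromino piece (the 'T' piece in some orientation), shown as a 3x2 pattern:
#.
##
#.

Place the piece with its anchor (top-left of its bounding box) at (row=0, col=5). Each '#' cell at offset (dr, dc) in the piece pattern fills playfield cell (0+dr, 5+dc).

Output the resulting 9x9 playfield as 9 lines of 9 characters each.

Fill (0+0,5+0) = (0,5)
Fill (0+1,5+0) = (1,5)
Fill (0+1,5+1) = (1,6)
Fill (0+2,5+0) = (2,5)

Answer: #....#...
..#..##.#
.....#...
.....#...
.#.#....#
..#...#..
....##...
.#.#....#
..#.###.#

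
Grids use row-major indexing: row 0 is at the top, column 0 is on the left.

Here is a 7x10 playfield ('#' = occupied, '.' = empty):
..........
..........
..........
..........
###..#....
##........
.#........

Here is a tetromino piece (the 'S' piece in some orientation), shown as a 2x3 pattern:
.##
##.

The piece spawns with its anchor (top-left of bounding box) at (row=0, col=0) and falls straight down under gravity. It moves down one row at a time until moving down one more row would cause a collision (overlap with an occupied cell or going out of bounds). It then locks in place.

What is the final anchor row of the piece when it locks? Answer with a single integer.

Spawn at (row=0, col=0). Try each row:
  row 0: fits
  row 1: fits
  row 2: fits
  row 3: blocked -> lock at row 2

Answer: 2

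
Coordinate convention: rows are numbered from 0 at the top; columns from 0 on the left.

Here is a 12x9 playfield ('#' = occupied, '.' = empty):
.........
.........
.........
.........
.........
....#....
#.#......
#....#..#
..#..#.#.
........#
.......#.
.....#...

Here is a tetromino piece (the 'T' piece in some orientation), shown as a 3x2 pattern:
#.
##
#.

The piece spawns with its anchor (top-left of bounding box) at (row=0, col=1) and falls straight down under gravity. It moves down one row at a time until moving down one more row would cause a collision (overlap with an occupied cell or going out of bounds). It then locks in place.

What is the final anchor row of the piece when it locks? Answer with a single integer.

Answer: 4

Derivation:
Spawn at (row=0, col=1). Try each row:
  row 0: fits
  row 1: fits
  row 2: fits
  row 3: fits
  row 4: fits
  row 5: blocked -> lock at row 4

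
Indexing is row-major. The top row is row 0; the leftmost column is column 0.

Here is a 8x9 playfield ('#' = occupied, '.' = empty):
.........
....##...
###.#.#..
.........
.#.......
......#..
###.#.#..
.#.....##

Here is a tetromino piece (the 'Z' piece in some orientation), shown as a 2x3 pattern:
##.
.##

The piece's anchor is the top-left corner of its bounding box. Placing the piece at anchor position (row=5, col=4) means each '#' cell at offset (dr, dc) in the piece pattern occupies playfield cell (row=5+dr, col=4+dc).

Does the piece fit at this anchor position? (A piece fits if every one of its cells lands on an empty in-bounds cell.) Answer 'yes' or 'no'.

Answer: no

Derivation:
Check each piece cell at anchor (5, 4):
  offset (0,0) -> (5,4): empty -> OK
  offset (0,1) -> (5,5): empty -> OK
  offset (1,1) -> (6,5): empty -> OK
  offset (1,2) -> (6,6): occupied ('#') -> FAIL
All cells valid: no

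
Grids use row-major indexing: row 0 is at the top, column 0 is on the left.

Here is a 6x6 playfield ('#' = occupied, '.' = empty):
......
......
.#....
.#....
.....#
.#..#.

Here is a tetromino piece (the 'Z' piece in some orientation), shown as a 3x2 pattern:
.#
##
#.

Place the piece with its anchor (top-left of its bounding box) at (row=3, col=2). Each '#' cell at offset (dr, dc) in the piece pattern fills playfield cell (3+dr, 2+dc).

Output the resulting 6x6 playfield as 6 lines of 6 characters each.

Answer: ......
......
.#....
.#.#..
..##.#
.##.#.

Derivation:
Fill (3+0,2+1) = (3,3)
Fill (3+1,2+0) = (4,2)
Fill (3+1,2+1) = (4,3)
Fill (3+2,2+0) = (5,2)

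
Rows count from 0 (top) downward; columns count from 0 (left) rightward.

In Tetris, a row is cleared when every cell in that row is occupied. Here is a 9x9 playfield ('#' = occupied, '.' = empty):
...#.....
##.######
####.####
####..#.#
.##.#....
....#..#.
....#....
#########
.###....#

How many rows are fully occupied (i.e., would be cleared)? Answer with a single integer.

Check each row:
  row 0: 8 empty cells -> not full
  row 1: 1 empty cell -> not full
  row 2: 1 empty cell -> not full
  row 3: 3 empty cells -> not full
  row 4: 6 empty cells -> not full
  row 5: 7 empty cells -> not full
  row 6: 8 empty cells -> not full
  row 7: 0 empty cells -> FULL (clear)
  row 8: 5 empty cells -> not full
Total rows cleared: 1

Answer: 1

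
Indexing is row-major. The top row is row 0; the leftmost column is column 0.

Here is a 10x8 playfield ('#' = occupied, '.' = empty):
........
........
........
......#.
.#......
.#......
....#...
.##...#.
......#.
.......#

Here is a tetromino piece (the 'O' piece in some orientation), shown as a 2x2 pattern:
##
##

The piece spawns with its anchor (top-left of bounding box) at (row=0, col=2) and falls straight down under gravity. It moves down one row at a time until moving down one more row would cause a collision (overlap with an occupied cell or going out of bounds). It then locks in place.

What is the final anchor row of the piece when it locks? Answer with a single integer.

Answer: 5

Derivation:
Spawn at (row=0, col=2). Try each row:
  row 0: fits
  row 1: fits
  row 2: fits
  row 3: fits
  row 4: fits
  row 5: fits
  row 6: blocked -> lock at row 5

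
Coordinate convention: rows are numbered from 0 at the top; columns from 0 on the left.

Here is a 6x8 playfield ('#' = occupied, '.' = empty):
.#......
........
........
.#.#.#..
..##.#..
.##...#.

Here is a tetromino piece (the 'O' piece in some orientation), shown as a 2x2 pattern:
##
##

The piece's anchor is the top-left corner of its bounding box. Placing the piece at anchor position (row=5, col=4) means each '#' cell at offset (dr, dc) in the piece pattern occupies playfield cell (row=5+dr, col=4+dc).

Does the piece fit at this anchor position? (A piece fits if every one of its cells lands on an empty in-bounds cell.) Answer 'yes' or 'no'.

Answer: no

Derivation:
Check each piece cell at anchor (5, 4):
  offset (0,0) -> (5,4): empty -> OK
  offset (0,1) -> (5,5): empty -> OK
  offset (1,0) -> (6,4): out of bounds -> FAIL
  offset (1,1) -> (6,5): out of bounds -> FAIL
All cells valid: no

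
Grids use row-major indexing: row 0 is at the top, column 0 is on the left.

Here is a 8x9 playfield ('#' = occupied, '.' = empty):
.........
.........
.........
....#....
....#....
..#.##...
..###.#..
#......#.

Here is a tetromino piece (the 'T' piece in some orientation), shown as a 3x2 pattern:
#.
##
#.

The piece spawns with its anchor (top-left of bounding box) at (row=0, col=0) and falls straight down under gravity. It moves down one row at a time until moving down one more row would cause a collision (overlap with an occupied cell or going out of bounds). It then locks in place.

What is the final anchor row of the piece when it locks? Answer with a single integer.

Answer: 4

Derivation:
Spawn at (row=0, col=0). Try each row:
  row 0: fits
  row 1: fits
  row 2: fits
  row 3: fits
  row 4: fits
  row 5: blocked -> lock at row 4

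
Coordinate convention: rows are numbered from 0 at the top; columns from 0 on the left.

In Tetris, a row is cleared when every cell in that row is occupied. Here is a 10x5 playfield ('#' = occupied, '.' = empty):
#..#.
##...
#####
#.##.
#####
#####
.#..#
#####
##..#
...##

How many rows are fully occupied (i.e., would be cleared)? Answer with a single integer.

Answer: 4

Derivation:
Check each row:
  row 0: 3 empty cells -> not full
  row 1: 3 empty cells -> not full
  row 2: 0 empty cells -> FULL (clear)
  row 3: 2 empty cells -> not full
  row 4: 0 empty cells -> FULL (clear)
  row 5: 0 empty cells -> FULL (clear)
  row 6: 3 empty cells -> not full
  row 7: 0 empty cells -> FULL (clear)
  row 8: 2 empty cells -> not full
  row 9: 3 empty cells -> not full
Total rows cleared: 4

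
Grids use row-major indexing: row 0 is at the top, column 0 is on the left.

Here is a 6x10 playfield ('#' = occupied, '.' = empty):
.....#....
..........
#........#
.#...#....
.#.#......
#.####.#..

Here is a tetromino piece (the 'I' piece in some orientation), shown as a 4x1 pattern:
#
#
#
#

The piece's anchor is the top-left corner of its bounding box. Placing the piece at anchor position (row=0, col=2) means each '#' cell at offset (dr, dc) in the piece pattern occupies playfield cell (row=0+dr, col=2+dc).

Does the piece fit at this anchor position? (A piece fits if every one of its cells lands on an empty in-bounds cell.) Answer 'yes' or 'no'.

Check each piece cell at anchor (0, 2):
  offset (0,0) -> (0,2): empty -> OK
  offset (1,0) -> (1,2): empty -> OK
  offset (2,0) -> (2,2): empty -> OK
  offset (3,0) -> (3,2): empty -> OK
All cells valid: yes

Answer: yes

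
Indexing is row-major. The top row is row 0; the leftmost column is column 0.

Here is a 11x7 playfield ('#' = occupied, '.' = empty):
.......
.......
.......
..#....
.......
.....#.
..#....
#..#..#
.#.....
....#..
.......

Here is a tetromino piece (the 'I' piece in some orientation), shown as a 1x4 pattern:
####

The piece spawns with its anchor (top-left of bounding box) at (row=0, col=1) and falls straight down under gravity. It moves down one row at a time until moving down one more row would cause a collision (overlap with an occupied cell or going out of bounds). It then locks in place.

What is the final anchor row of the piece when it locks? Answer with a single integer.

Spawn at (row=0, col=1). Try each row:
  row 0: fits
  row 1: fits
  row 2: fits
  row 3: blocked -> lock at row 2

Answer: 2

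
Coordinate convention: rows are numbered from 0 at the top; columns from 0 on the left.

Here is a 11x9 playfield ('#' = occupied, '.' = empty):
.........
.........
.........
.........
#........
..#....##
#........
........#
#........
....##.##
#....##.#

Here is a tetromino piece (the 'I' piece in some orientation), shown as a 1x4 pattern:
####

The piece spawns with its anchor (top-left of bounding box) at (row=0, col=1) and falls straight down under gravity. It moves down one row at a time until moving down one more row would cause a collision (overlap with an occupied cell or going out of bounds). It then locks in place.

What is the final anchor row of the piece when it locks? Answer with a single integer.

Answer: 4

Derivation:
Spawn at (row=0, col=1). Try each row:
  row 0: fits
  row 1: fits
  row 2: fits
  row 3: fits
  row 4: fits
  row 5: blocked -> lock at row 4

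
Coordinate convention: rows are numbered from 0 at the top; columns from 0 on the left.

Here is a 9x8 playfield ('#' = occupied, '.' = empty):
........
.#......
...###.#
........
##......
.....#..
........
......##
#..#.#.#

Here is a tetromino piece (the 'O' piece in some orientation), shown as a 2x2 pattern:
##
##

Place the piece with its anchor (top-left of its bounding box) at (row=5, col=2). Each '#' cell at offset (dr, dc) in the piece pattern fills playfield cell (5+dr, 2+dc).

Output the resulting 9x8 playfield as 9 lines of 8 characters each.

Answer: ........
.#......
...###.#
........
##......
..##.#..
..##....
......##
#..#.#.#

Derivation:
Fill (5+0,2+0) = (5,2)
Fill (5+0,2+1) = (5,3)
Fill (5+1,2+0) = (6,2)
Fill (5+1,2+1) = (6,3)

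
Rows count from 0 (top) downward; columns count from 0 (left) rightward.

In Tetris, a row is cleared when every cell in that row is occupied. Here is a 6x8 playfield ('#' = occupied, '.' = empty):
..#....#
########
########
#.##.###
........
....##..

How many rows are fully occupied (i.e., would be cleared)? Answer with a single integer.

Check each row:
  row 0: 6 empty cells -> not full
  row 1: 0 empty cells -> FULL (clear)
  row 2: 0 empty cells -> FULL (clear)
  row 3: 2 empty cells -> not full
  row 4: 8 empty cells -> not full
  row 5: 6 empty cells -> not full
Total rows cleared: 2

Answer: 2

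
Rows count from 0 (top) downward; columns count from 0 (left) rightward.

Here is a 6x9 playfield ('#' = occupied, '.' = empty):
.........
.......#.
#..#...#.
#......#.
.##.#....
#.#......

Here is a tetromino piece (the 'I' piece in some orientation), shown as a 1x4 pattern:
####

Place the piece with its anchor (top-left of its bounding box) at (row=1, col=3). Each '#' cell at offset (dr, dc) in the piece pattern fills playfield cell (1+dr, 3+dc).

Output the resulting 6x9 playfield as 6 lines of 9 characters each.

Fill (1+0,3+0) = (1,3)
Fill (1+0,3+1) = (1,4)
Fill (1+0,3+2) = (1,5)
Fill (1+0,3+3) = (1,6)

Answer: .........
...#####.
#..#...#.
#......#.
.##.#....
#.#......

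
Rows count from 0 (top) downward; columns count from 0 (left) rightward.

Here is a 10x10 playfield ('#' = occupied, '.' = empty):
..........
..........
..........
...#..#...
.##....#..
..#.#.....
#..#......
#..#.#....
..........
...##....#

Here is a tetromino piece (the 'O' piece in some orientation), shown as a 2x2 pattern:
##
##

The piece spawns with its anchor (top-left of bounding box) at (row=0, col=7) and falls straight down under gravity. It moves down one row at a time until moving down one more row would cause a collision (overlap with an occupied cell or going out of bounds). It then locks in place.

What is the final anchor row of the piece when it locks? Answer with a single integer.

Answer: 2

Derivation:
Spawn at (row=0, col=7). Try each row:
  row 0: fits
  row 1: fits
  row 2: fits
  row 3: blocked -> lock at row 2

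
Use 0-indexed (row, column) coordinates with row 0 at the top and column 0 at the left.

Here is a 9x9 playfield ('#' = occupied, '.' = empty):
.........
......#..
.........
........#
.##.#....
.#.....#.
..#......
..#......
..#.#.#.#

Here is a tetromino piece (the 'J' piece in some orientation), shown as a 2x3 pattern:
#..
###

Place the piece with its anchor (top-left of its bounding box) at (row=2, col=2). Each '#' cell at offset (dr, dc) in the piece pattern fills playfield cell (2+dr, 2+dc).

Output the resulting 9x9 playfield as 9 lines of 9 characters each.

Answer: .........
......#..
..#......
..###...#
.##.#....
.#.....#.
..#......
..#......
..#.#.#.#

Derivation:
Fill (2+0,2+0) = (2,2)
Fill (2+1,2+0) = (3,2)
Fill (2+1,2+1) = (3,3)
Fill (2+1,2+2) = (3,4)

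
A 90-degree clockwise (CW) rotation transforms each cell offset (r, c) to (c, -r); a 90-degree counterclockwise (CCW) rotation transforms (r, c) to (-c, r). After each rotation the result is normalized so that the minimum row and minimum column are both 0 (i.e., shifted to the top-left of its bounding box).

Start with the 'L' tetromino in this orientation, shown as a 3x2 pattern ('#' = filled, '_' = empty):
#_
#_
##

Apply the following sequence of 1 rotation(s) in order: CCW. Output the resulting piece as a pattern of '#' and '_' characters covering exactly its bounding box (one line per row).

Start:
#_
#_
##
After rotation 1 (CCW):
__#
###

Answer: __#
###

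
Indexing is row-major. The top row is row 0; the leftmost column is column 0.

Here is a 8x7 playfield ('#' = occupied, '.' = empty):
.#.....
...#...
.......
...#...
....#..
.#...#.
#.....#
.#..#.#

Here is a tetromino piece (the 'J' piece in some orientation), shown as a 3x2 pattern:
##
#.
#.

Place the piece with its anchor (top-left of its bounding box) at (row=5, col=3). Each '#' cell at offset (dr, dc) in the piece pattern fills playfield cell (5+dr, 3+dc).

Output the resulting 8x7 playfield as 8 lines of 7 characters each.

Answer: .#.....
...#...
.......
...#...
....#..
.#.###.
#..#..#
.#.##.#

Derivation:
Fill (5+0,3+0) = (5,3)
Fill (5+0,3+1) = (5,4)
Fill (5+1,3+0) = (6,3)
Fill (5+2,3+0) = (7,3)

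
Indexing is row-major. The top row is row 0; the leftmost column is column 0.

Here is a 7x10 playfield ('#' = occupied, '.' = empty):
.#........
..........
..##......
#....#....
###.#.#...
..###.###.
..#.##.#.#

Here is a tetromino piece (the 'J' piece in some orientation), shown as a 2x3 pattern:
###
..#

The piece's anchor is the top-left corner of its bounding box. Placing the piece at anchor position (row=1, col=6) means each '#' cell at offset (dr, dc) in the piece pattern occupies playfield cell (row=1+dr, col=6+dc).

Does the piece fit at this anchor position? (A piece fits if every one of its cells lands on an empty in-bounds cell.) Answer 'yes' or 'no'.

Answer: yes

Derivation:
Check each piece cell at anchor (1, 6):
  offset (0,0) -> (1,6): empty -> OK
  offset (0,1) -> (1,7): empty -> OK
  offset (0,2) -> (1,8): empty -> OK
  offset (1,2) -> (2,8): empty -> OK
All cells valid: yes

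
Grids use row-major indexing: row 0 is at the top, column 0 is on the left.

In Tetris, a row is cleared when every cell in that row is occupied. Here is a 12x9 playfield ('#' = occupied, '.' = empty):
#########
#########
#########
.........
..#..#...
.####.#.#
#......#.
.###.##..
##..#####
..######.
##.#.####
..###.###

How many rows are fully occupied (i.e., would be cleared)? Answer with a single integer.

Check each row:
  row 0: 0 empty cells -> FULL (clear)
  row 1: 0 empty cells -> FULL (clear)
  row 2: 0 empty cells -> FULL (clear)
  row 3: 9 empty cells -> not full
  row 4: 7 empty cells -> not full
  row 5: 3 empty cells -> not full
  row 6: 7 empty cells -> not full
  row 7: 4 empty cells -> not full
  row 8: 2 empty cells -> not full
  row 9: 3 empty cells -> not full
  row 10: 2 empty cells -> not full
  row 11: 3 empty cells -> not full
Total rows cleared: 3

Answer: 3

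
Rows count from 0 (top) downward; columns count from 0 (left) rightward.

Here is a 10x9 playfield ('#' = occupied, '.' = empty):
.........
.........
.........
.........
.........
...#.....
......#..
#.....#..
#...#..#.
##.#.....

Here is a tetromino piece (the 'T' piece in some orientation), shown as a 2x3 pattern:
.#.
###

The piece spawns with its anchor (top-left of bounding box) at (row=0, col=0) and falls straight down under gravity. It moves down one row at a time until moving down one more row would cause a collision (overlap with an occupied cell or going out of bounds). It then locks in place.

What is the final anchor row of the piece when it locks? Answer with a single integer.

Answer: 5

Derivation:
Spawn at (row=0, col=0). Try each row:
  row 0: fits
  row 1: fits
  row 2: fits
  row 3: fits
  row 4: fits
  row 5: fits
  row 6: blocked -> lock at row 5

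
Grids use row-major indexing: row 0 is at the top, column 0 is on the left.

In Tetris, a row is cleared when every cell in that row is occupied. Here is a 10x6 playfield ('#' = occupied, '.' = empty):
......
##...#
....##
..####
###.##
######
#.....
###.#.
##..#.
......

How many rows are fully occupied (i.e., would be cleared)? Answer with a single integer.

Answer: 1

Derivation:
Check each row:
  row 0: 6 empty cells -> not full
  row 1: 3 empty cells -> not full
  row 2: 4 empty cells -> not full
  row 3: 2 empty cells -> not full
  row 4: 1 empty cell -> not full
  row 5: 0 empty cells -> FULL (clear)
  row 6: 5 empty cells -> not full
  row 7: 2 empty cells -> not full
  row 8: 3 empty cells -> not full
  row 9: 6 empty cells -> not full
Total rows cleared: 1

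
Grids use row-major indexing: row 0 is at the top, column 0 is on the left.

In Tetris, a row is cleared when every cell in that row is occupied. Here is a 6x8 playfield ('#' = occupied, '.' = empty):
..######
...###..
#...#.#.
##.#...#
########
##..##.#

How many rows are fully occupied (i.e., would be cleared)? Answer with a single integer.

Check each row:
  row 0: 2 empty cells -> not full
  row 1: 5 empty cells -> not full
  row 2: 5 empty cells -> not full
  row 3: 4 empty cells -> not full
  row 4: 0 empty cells -> FULL (clear)
  row 5: 3 empty cells -> not full
Total rows cleared: 1

Answer: 1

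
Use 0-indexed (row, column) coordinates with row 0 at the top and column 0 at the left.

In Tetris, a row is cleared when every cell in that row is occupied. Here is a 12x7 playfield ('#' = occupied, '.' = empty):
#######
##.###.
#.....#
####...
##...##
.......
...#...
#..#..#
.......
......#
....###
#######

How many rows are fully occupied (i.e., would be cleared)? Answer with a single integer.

Check each row:
  row 0: 0 empty cells -> FULL (clear)
  row 1: 2 empty cells -> not full
  row 2: 5 empty cells -> not full
  row 3: 3 empty cells -> not full
  row 4: 3 empty cells -> not full
  row 5: 7 empty cells -> not full
  row 6: 6 empty cells -> not full
  row 7: 4 empty cells -> not full
  row 8: 7 empty cells -> not full
  row 9: 6 empty cells -> not full
  row 10: 4 empty cells -> not full
  row 11: 0 empty cells -> FULL (clear)
Total rows cleared: 2

Answer: 2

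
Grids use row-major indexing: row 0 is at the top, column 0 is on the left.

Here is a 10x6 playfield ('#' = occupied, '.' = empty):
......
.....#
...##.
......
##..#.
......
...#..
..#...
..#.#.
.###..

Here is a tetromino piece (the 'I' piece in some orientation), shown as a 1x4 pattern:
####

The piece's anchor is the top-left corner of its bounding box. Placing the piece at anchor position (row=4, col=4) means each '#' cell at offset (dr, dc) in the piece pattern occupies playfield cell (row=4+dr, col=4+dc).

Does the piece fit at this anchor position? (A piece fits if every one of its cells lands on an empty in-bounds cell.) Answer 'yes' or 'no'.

Check each piece cell at anchor (4, 4):
  offset (0,0) -> (4,4): occupied ('#') -> FAIL
  offset (0,1) -> (4,5): empty -> OK
  offset (0,2) -> (4,6): out of bounds -> FAIL
  offset (0,3) -> (4,7): out of bounds -> FAIL
All cells valid: no

Answer: no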